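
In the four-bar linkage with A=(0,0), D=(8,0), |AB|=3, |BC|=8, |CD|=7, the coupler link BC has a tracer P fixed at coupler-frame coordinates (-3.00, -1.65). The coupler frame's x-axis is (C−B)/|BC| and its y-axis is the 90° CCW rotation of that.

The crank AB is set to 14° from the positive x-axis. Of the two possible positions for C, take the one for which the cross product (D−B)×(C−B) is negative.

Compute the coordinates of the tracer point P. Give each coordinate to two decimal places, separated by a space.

A=(0,0), D=(8.00,0)
B = A + 3.00·(cos14°, sin14°) = (2.9109, 0.7258)
|BD| = 5.1406
circle(B,8.00) ∩ circle(D,7.00): a=4.0293, h=6.9112
  candidates: C₊=(7.8755,6.9989) cross=35.528; C₋=(5.9241,-6.6851) cross=-35.528
  mode - wants cross < 0 → take C=(5.9241,-6.6851) (cross=-35.528)
ex = (C−B)/|BC| = (0.3766,-0.9264); ey = (0.9264,0.3766)
P = B + -3.00·ex + -1.65·ey = (0.2525,2.8834)

0.25 2.88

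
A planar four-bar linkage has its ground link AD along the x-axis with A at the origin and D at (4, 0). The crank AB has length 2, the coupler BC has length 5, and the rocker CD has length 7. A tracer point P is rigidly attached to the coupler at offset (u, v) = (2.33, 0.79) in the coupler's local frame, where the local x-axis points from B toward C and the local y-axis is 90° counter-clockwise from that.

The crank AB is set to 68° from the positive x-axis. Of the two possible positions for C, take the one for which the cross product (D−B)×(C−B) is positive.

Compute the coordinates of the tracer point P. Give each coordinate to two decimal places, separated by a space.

0.56 4.31

A=(0,0), D=(4.00,0)
B = A + 2.00·(cos68°, sin68°) = (0.7492, 1.8544)
|BD| = 3.7425
circle(B,5.00) ∩ circle(D,7.00): a=-1.3352, h=4.8184
  candidates: C₊=(1.9770,6.7013) cross=18.033; C₋=(-2.7980,-1.6694) cross=-18.033
  mode + wants cross > 0 → take C=(1.9770,6.7013) (cross=18.033)
ex = (C−B)/|BC| = (0.2455,0.9694); ey = (-0.9694,0.2455)
P = B + 2.33·ex + 0.79·ey = (0.5555,4.3070)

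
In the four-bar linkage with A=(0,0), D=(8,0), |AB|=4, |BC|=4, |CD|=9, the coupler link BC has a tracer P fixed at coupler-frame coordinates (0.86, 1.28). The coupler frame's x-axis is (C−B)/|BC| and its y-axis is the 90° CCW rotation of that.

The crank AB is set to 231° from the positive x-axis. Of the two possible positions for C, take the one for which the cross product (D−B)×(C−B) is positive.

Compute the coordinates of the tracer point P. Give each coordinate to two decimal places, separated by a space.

-3.37 -1.82

A=(0,0), D=(8.00,0)
B = A + 4.00·(cos231°, sin231°) = (-2.5173, -3.1086)
|BD| = 10.9671
circle(B,4.00) ∩ circle(D,9.00): a=2.5201, h=3.1063
  candidates: C₊=(-0.9810,0.5846) cross=34.067; C₋=(0.7799,-5.3732) cross=-34.067
  mode + wants cross > 0 → take C=(-0.9810,0.5846) (cross=34.067)
ex = (C−B)/|BC| = (0.3841,0.9233); ey = (-0.9233,0.3841)
P = B + 0.86·ex + 1.28·ey = (-3.3688,-1.8229)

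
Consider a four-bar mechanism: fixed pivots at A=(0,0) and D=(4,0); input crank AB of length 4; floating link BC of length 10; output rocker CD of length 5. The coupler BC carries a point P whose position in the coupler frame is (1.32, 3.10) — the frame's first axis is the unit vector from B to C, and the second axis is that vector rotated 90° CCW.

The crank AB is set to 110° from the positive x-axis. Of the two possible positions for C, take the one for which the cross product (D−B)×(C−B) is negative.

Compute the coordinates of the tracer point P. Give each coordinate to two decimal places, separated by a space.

A=(0,0), D=(4.00,0)
B = A + 4.00·(cos110°, sin110°) = (-1.3681, 3.7588)
|BD| = 6.5532
circle(B,10.00) ∩ circle(D,5.00): a=8.9990, h=4.3610
  candidates: C₊=(8.5048,2.1695) cross=28.578; C₋=(3.5021,-4.9751) cross=-28.578
  mode - wants cross < 0 → take C=(3.5021,-4.9751) (cross=-28.578)
ex = (C−B)/|BC| = (0.4870,-0.8734); ey = (0.8734,0.4870)
P = B + 1.32·ex + 3.10·ey = (1.9823,4.1156)

1.98 4.12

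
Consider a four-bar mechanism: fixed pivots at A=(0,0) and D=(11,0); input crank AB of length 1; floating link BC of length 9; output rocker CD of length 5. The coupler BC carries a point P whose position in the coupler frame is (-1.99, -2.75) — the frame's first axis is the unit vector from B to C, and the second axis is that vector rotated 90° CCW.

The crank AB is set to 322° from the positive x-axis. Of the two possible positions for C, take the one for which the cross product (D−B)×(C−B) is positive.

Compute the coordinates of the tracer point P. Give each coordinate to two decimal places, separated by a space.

A=(0,0), D=(11.00,0)
B = A + 1.00·(cos322°, sin322°) = (0.7880, -0.6157)
|BD| = 10.2305
circle(B,9.00) ∩ circle(D,5.00): a=7.8522, h=4.3981
  candidates: C₊=(8.3613,4.2470) cross=44.995; C₋=(8.8906,-4.5333) cross=-44.995
  mode + wants cross > 0 → take C=(8.3613,4.2470) (cross=44.995)
ex = (C−B)/|BC| = (0.8415,0.5403); ey = (-0.5403,0.8415)
P = B + -1.99·ex + -2.75·ey = (0.5993,-4.0049)

0.60 -4.00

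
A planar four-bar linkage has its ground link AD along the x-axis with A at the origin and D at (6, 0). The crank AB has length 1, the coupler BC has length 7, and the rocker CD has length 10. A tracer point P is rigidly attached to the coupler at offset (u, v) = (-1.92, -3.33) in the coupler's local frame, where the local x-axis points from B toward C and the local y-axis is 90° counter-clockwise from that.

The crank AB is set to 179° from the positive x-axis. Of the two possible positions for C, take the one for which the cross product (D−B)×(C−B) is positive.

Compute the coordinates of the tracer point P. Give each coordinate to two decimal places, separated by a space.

2.36 -1.84

A=(0,0), D=(6.00,0)
B = A + 1.00·(cos179°, sin179°) = (-0.9998, 0.0175)
|BD| = 6.9999
circle(B,7.00) ∩ circle(D,10.00): a=-0.1430, h=6.9985
  candidates: C₊=(-1.1254,7.0163) cross=48.989; C₋=(-1.1603,-6.9807) cross=-48.989
  mode + wants cross > 0 → take C=(-1.1254,7.0163) (cross=48.989)
ex = (C−B)/|BC| = (-0.0179,0.9998); ey = (-0.9998,-0.0179)
P = B + -1.92·ex + -3.33·ey = (2.3641,-1.8425)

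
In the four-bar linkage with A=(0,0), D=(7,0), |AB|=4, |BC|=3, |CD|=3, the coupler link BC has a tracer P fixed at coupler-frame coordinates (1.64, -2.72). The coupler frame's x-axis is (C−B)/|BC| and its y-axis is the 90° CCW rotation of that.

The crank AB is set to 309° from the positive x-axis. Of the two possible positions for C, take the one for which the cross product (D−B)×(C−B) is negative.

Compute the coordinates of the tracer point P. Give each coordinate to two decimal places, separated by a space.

4.61 -5.50

A=(0,0), D=(7.00,0)
B = A + 4.00·(cos309°, sin309°) = (2.5173, -3.1086)
|BD| = 5.4551
circle(B,3.00) ∩ circle(D,3.00): a=2.7275, h=1.2492
  candidates: C₊=(4.0468,-0.5278) cross=6.814; C₋=(5.4705,-2.5808) cross=-6.814
  mode - wants cross < 0 → take C=(5.4705,-2.5808) (cross=-6.814)
ex = (C−B)/|BC| = (0.9844,0.1759); ey = (-0.1759,0.9844)
P = B + 1.64·ex + -2.72·ey = (4.6102,-5.4976)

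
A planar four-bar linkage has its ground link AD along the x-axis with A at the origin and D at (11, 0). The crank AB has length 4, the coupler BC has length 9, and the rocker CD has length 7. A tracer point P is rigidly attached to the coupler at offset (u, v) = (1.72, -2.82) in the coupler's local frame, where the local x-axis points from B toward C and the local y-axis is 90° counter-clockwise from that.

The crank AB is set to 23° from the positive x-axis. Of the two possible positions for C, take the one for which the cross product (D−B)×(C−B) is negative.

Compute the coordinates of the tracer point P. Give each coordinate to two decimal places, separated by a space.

A=(0,0), D=(11.00,0)
B = A + 4.00·(cos23°, sin23°) = (3.6820, 1.5629)
|BD| = 7.4830
circle(B,9.00) ∩ circle(D,7.00): a=5.8797, h=6.8139
  candidates: C₊=(10.8552,6.9985) cross=50.989; C₋=(8.0089,-6.3287) cross=-50.989
  mode - wants cross < 0 → take C=(8.0089,-6.3287) (cross=-50.989)
ex = (C−B)/|BC| = (0.4808,-0.8769); ey = (0.8769,0.4808)
P = B + 1.72·ex + -2.82·ey = (2.0362,-1.3010)

2.04 -1.30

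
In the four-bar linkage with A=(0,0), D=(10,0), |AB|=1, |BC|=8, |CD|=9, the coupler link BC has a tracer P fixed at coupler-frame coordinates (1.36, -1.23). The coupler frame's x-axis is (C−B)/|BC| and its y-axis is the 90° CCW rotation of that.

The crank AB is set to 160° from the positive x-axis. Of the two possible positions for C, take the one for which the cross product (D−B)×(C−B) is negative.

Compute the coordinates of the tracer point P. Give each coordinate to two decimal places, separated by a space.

-1.19 -1.47

A=(0,0), D=(10.00,0)
B = A + 1.00·(cos160°, sin160°) = (-0.9397, 0.3420)
|BD| = 10.9450
circle(B,8.00) ∩ circle(D,9.00): a=4.6959, h=6.4768
  candidates: C₊=(3.9563,6.6689) cross=70.888; C₋=(3.5515,-6.2783) cross=-70.888
  mode - wants cross < 0 → take C=(3.5515,-6.2783) (cross=-70.888)
ex = (C−B)/|BC| = (0.5614,-0.8275); ey = (0.8275,0.5614)
P = B + 1.36·ex + -1.23·ey = (-1.1941,-1.4740)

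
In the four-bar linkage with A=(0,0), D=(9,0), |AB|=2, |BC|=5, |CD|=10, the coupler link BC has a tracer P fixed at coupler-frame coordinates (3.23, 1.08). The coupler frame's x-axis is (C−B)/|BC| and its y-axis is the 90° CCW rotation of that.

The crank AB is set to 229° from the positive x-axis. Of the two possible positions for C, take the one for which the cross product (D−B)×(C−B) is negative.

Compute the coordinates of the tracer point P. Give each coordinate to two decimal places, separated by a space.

1.12 -3.89

A=(0,0), D=(9.00,0)
B = A + 2.00·(cos229°, sin229°) = (-1.3121, -1.5094)
|BD| = 10.4220
circle(B,5.00) ∩ circle(D,10.00): a=1.6128, h=4.7327
  candidates: C₊=(-0.4017,3.4070) cross=49.325; C₋=(0.9692,-5.9587) cross=-49.325
  mode - wants cross < 0 → take C=(0.9692,-5.9587) (cross=-49.325)
ex = (C−B)/|BC| = (0.4563,-0.8898); ey = (0.8898,0.4563)
P = B + 3.23·ex + 1.08·ey = (1.1226,-3.8909)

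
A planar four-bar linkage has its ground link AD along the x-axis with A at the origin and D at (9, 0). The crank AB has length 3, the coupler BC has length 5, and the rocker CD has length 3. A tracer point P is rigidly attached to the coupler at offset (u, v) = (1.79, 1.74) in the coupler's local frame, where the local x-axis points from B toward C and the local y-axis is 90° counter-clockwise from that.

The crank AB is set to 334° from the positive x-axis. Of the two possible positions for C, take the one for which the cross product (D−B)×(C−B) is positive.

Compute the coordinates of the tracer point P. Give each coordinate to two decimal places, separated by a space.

3.01 1.16

A=(0,0), D=(9.00,0)
B = A + 3.00·(cos334°, sin334°) = (2.6964, -1.3151)
|BD| = 6.4393
circle(B,5.00) ∩ circle(D,3.00): a=4.4620, h=2.2562
  candidates: C₊=(6.6036,1.8048) cross=14.528; C₋=(7.5251,-2.6124) cross=-14.528
  mode + wants cross > 0 → take C=(6.6036,1.8048) (cross=14.528)
ex = (C−B)/|BC| = (0.7814,0.6240); ey = (-0.6240,0.7814)
P = B + 1.79·ex + 1.74·ey = (3.0094,1.1615)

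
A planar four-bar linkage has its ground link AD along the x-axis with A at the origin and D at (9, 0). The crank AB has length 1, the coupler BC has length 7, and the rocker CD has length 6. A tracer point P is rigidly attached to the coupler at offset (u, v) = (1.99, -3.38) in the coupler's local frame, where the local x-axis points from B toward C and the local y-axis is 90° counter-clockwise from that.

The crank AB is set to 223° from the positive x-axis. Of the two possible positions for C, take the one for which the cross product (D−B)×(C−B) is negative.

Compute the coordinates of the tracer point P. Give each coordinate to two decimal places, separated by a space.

A=(0,0), D=(9.00,0)
B = A + 1.00·(cos223°, sin223°) = (-0.7314, -0.6820)
|BD| = 9.7552
circle(B,7.00) ∩ circle(D,6.00): a=5.5439, h=4.2738
  candidates: C₊=(4.5002,3.9689) cross=41.691; C₋=(5.0978,-4.5577) cross=-41.691
  mode - wants cross < 0 → take C=(5.0978,-4.5577) (cross=-41.691)
ex = (C−B)/|BC| = (0.8327,-0.5537); ey = (0.5537,0.8327)
P = B + 1.99·ex + -3.38·ey = (-0.9456,-4.5984)

-0.95 -4.60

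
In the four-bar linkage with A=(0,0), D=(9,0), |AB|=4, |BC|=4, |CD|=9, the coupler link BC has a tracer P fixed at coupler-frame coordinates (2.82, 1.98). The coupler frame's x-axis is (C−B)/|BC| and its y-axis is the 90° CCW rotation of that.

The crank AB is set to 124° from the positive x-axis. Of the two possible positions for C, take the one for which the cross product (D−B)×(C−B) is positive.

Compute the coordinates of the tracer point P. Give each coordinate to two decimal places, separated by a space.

A=(0,0), D=(9.00,0)
B = A + 4.00·(cos124°, sin124°) = (-2.2368, 3.3162)
|BD| = 11.7159
circle(B,4.00) ∩ circle(D,9.00): a=3.0839, h=2.5474
  candidates: C₊=(1.4421,4.8865) cross=29.845; C₋=(-0.0000,-0.0000) cross=-29.845
  mode + wants cross > 0 → take C=(1.4421,4.8865) (cross=29.845)
ex = (C−B)/|BC| = (0.9197,0.3926); ey = (-0.3926,0.9197)
P = B + 2.82·ex + 1.98·ey = (-0.4205,6.2443)

-0.42 6.24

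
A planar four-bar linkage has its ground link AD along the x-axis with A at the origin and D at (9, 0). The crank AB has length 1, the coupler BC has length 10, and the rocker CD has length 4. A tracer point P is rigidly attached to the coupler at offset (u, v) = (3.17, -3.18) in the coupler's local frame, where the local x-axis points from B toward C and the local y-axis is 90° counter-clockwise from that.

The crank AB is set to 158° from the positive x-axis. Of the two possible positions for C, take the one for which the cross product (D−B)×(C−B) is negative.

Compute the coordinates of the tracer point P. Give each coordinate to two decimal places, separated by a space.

A=(0,0), D=(9.00,0)
B = A + 1.00·(cos158°, sin158°) = (-0.9272, 0.3746)
|BD| = 9.9342
circle(B,10.00) ∩ circle(D,4.00): a=9.1949, h=3.9311
  candidates: C₊=(8.4094,3.9562) cross=39.052; C₋=(8.1130,-3.9004) cross=-39.052
  mode - wants cross < 0 → take C=(8.1130,-3.9004) (cross=-39.052)
ex = (C−B)/|BC| = (0.9040,-0.4275); ey = (0.4275,0.9040)
P = B + 3.17·ex + -3.18·ey = (0.5791,-3.8553)

0.58 -3.86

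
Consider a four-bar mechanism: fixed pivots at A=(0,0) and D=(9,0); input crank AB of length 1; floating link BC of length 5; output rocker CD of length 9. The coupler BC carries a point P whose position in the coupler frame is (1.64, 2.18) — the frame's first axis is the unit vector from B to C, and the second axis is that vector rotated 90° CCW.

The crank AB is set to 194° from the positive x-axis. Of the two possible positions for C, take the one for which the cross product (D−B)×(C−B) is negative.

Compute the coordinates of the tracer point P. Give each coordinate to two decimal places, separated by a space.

A=(0,0), D=(9.00,0)
B = A + 1.00·(cos194°, sin194°) = (-0.9703, -0.2419)
|BD| = 9.9732
circle(B,5.00) ∩ circle(D,9.00): a=2.1791, h=4.5002
  candidates: C₊=(1.0990,4.3098) cross=44.881; C₋=(1.3173,-4.6879) cross=-44.881
  mode - wants cross < 0 → take C=(1.3173,-4.6879) (cross=-44.881)
ex = (C−B)/|BC| = (0.4575,-0.8892); ey = (0.8892,0.4575)
P = B + 1.64·ex + 2.18·ey = (1.7185,-0.7028)

1.72 -0.70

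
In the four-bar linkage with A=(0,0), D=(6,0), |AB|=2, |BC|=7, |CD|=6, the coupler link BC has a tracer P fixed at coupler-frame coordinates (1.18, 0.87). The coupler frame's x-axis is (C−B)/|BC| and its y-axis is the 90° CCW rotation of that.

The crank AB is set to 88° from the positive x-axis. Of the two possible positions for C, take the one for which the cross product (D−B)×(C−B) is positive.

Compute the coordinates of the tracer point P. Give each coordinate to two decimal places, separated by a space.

0.54 3.39

A=(0,0), D=(6.00,0)
B = A + 2.00·(cos88°, sin88°) = (0.0698, 1.9988)
|BD| = 6.2580
circle(B,7.00) ∩ circle(D,6.00): a=4.1677, h=5.6241
  candidates: C₊=(5.8155,5.9972) cross=35.196; C₋=(2.2228,-4.6619) cross=-35.196
  mode + wants cross > 0 → take C=(5.8155,5.9972) (cross=35.196)
ex = (C−B)/|BC| = (0.8208,0.5712); ey = (-0.5712,0.8208)
P = B + 1.18·ex + 0.87·ey = (0.5414,3.3869)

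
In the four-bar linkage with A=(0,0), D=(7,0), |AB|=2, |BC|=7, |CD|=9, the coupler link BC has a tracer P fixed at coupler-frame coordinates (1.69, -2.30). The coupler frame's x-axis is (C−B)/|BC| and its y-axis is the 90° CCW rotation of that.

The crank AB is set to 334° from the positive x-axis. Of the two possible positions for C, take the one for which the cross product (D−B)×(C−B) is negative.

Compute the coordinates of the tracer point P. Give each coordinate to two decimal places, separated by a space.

-0.30 -2.81

A=(0,0), D=(7.00,0)
B = A + 2.00·(cos334°, sin334°) = (1.7976, -0.8767)
|BD| = 5.2758
circle(B,7.00) ∩ circle(D,9.00): a=-0.3948, h=6.9889
  candidates: C₊=(0.2468,5.9493) cross=36.872; C₋=(2.5697,-7.8340) cross=-36.872
  mode - wants cross < 0 → take C=(2.5697,-7.8340) (cross=-36.872)
ex = (C−B)/|BC| = (0.1103,-0.9939); ey = (0.9939,0.1103)
P = B + 1.69·ex + -2.30·ey = (-0.3020,-2.8101)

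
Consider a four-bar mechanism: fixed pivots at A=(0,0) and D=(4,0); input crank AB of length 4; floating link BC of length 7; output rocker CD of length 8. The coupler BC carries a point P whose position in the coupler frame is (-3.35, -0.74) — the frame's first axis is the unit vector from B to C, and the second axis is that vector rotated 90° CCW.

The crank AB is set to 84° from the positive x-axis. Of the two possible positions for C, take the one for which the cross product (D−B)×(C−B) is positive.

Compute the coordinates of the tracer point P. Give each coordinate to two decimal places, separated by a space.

-2.05 1.60

A=(0,0), D=(4.00,0)
B = A + 4.00·(cos84°, sin84°) = (0.4181, 3.9781)
|BD| = 5.3530
circle(B,7.00) ∩ circle(D,8.00): a=1.2755, h=6.8828
  candidates: C₊=(6.3865,7.6357) cross=36.844; C₋=(-3.8434,-1.5753) cross=-36.844
  mode + wants cross > 0 → take C=(6.3865,7.6357) (cross=36.844)
ex = (C−B)/|BC| = (0.8526,0.5225); ey = (-0.5225,0.8526)
P = B + -3.35·ex + -0.74·ey = (-2.0515,1.5967)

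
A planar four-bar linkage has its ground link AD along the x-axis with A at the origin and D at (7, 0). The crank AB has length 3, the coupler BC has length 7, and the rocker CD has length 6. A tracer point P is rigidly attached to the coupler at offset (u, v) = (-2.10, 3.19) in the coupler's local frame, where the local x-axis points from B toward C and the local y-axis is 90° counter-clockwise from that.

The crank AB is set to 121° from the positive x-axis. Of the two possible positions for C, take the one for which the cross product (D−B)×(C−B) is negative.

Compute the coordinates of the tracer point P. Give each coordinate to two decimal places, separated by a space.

0.10 6.02

A=(0,0), D=(7.00,0)
B = A + 3.00·(cos121°, sin121°) = (-1.5451, 2.5715)
|BD| = 8.9237
circle(B,7.00) ∩ circle(D,6.00): a=5.1902, h=4.6970
  candidates: C₊=(4.7785,5.5736) cross=41.914; C₋=(2.0714,-3.4219) cross=-41.914
  mode - wants cross < 0 → take C=(2.0714,-3.4219) (cross=-41.914)
ex = (C−B)/|BC| = (0.5166,-0.8562); ey = (0.8562,0.5166)
P = B + -2.10·ex + 3.19·ey = (0.1012,6.0176)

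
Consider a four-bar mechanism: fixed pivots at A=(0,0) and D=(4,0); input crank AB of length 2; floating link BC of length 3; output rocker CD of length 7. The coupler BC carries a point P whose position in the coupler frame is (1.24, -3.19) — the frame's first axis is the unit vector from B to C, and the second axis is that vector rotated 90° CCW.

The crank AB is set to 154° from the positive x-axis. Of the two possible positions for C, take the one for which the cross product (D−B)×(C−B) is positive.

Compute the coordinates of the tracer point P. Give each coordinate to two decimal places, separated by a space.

1.38 2.15

A=(0,0), D=(4.00,0)
B = A + 2.00·(cos154°, sin154°) = (-1.7976, 0.8767)
|BD| = 5.8635
circle(B,3.00) ∩ circle(D,7.00): a=-0.4792, h=2.9615
  candidates: C₊=(-1.8286,3.8766) cross=17.365; C₋=(-2.7142,-1.9798) cross=-17.365
  mode + wants cross > 0 → take C=(-1.8286,3.8766) (cross=17.365)
ex = (C−B)/|BC| = (-0.0103,0.9999); ey = (-0.9999,-0.0103)
P = B + 1.24·ex + -3.19·ey = (1.3794,2.1496)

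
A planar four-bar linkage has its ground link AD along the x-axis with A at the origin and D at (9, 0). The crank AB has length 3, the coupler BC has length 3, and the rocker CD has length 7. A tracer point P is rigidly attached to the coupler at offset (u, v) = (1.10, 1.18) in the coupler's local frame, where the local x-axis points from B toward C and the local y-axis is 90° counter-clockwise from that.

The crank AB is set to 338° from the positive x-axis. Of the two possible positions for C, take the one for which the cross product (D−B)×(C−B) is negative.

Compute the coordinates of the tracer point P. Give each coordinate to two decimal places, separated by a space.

A=(0,0), D=(9.00,0)
B = A + 3.00·(cos338°, sin338°) = (2.7816, -1.1238)
|BD| = 6.3192
circle(B,3.00) ∩ circle(D,7.00): a=-0.0054, h=3.0000
  candidates: C₊=(2.2427,1.8274) cross=18.958; C₋=(3.3098,-4.0769) cross=-18.958
  mode - wants cross < 0 → take C=(3.3098,-4.0769) (cross=-18.958)
ex = (C−B)/|BC| = (0.1761,-0.9844); ey = (0.9844,0.1761)
P = B + 1.10·ex + 1.18·ey = (4.1368,-1.9989)

4.14 -2.00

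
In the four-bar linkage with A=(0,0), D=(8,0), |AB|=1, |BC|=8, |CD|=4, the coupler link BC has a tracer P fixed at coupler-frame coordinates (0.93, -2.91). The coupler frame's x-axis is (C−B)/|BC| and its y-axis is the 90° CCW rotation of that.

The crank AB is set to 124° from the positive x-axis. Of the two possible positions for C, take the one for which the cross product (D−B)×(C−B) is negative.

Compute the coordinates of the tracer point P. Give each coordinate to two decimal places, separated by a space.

-1.37 -2.12

A=(0,0), D=(8.00,0)
B = A + 1.00·(cos124°, sin124°) = (-0.5592, 0.8290)
|BD| = 8.5992
circle(B,8.00) ∩ circle(D,4.00): a=7.0906, h=3.7046
  candidates: C₊=(6.8555,3.8328) cross=31.857; C₋=(6.1412,-3.5419) cross=-31.857
  mode - wants cross < 0 → take C=(6.1412,-3.5419) (cross=-31.857)
ex = (C−B)/|BC| = (0.8375,-0.5464); ey = (0.5464,0.8375)
P = B + 0.93·ex + -2.91·ey = (-1.3702,-2.1163)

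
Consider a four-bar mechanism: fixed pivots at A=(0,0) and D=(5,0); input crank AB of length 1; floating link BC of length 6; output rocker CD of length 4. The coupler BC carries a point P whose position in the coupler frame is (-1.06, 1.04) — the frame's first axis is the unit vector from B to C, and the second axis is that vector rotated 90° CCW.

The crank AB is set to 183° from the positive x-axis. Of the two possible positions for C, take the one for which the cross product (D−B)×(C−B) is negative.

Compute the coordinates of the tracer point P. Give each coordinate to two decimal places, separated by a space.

-1.18 1.42

A=(0,0), D=(5.00,0)
B = A + 1.00·(cos183°, sin183°) = (-0.9986, -0.0523)
|BD| = 5.9989
circle(B,6.00) ∩ circle(D,4.00): a=4.6664, h=3.7716
  candidates: C₊=(3.6347,3.7598) cross=22.625; C₋=(3.7005,-3.7830) cross=-22.625
  mode - wants cross < 0 → take C=(3.7005,-3.7830) (cross=-22.625)
ex = (C−B)/|BC| = (0.7832,-0.6218); ey = (0.6218,0.7832)
P = B + -1.06·ex + 1.04·ey = (-1.1822,1.4213)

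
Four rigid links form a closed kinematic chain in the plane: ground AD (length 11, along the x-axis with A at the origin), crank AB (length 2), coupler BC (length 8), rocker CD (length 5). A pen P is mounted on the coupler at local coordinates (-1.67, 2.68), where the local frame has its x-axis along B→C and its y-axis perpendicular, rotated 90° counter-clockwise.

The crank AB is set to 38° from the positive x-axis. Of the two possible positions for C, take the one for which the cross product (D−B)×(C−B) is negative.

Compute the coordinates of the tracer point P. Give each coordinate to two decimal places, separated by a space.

A=(0,0), D=(11.00,0)
B = A + 2.00·(cos38°, sin38°) = (1.5760, 1.2313)
|BD| = 9.5041
circle(B,8.00) ∩ circle(D,5.00): a=6.8038, h=4.2081
  candidates: C₊=(8.8677,4.5225) cross=39.994; C₋=(7.7773,-3.8228) cross=-39.994
  mode - wants cross < 0 → take C=(7.7773,-3.8228) (cross=-39.994)
ex = (C−B)/|BC| = (0.7752,-0.6318); ey = (0.6318,0.7752)
P = B + -1.67·ex + 2.68·ey = (1.9747,4.3638)

1.97 4.36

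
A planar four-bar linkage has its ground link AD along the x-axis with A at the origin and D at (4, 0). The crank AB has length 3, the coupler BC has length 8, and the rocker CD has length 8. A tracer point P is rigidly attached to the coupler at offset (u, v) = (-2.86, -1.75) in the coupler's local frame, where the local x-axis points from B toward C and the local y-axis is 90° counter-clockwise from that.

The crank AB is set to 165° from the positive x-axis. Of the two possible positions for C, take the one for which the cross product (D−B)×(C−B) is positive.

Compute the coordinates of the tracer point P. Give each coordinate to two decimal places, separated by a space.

-2.94 -2.58

A=(0,0), D=(4.00,0)
B = A + 3.00·(cos165°, sin165°) = (-2.8978, 0.7765)
|BD| = 6.9413
circle(B,8.00) ∩ circle(D,8.00): a=3.4707, h=7.2079
  candidates: C₊=(1.3574,7.5509) cross=50.033; C₋=(-0.2552,-6.7745) cross=-50.033
  mode + wants cross > 0 → take C=(1.3574,7.5509) (cross=50.033)
ex = (C−B)/|BC| = (0.5319,0.8468); ey = (-0.8468,0.5319)
P = B + -2.86·ex + -1.75·ey = (-2.9371,-2.5762)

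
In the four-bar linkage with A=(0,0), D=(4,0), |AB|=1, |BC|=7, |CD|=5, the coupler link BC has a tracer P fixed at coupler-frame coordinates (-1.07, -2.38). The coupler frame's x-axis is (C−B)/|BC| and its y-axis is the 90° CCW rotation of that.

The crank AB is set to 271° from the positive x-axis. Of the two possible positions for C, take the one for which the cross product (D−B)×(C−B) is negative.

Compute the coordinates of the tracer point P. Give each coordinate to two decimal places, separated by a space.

A=(0,0), D=(4.00,0)
B = A + 1.00·(cos271°, sin271°) = (0.0175, -0.9998)
|BD| = 4.1061
circle(B,7.00) ∩ circle(D,5.00): a=4.9755, h=4.9238
  candidates: C₊=(3.6443,4.9873) cross=20.218; C₋=(6.0422,-4.5639) cross=-20.218
  mode - wants cross < 0 → take C=(6.0422,-4.5639) (cross=-20.218)
ex = (C−B)/|BC| = (0.8607,-0.5092); ey = (0.5092,0.8607)
P = B + -1.07·ex + -2.38·ey = (-2.1153,-2.5035)

-2.12 -2.50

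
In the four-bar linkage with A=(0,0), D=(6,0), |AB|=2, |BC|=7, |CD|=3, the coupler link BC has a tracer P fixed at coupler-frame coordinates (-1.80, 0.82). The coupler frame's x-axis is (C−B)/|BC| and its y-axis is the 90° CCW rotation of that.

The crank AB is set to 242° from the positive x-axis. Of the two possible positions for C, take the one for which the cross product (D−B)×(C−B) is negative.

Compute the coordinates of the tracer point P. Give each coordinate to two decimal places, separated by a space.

-2.57 -0.64

A=(0,0), D=(6.00,0)
B = A + 2.00·(cos242°, sin242°) = (-0.9389, -1.7659)
|BD| = 7.1601
circle(B,7.00) ∩ circle(D,3.00): a=6.3733, h=2.8950
  candidates: C₊=(4.5235,2.6115) cross=20.728; C₋=(5.9515,-2.9996) cross=-20.728
  mode - wants cross < 0 → take C=(5.9515,-2.9996) (cross=-20.728)
ex = (C−B)/|BC| = (0.9843,-0.1762); ey = (0.1762,0.9843)
P = B + -1.80·ex + 0.82·ey = (-2.5662,-0.6415)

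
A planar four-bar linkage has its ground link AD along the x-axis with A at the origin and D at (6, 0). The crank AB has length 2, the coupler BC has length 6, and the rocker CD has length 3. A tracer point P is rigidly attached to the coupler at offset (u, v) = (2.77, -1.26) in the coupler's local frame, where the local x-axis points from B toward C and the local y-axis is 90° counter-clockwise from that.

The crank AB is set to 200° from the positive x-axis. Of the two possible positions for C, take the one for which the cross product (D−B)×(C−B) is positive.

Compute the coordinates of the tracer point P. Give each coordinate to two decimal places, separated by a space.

1.16 -0.69

A=(0,0), D=(6.00,0)
B = A + 2.00·(cos200°, sin200°) = (-1.8794, -0.6840)
|BD| = 7.9090
circle(B,6.00) ∩ circle(D,3.00): a=5.6614, h=1.9870
  candidates: C₊=(3.5890,1.7852) cross=15.715; C₋=(3.9327,-2.1740) cross=-15.715
  mode + wants cross > 0 → take C=(3.5890,1.7852) (cross=15.715)
ex = (C−B)/|BC| = (0.9114,0.4115); ey = (-0.4115,0.9114)
P = B + 2.77·ex + -1.26·ey = (1.1637,-0.6924)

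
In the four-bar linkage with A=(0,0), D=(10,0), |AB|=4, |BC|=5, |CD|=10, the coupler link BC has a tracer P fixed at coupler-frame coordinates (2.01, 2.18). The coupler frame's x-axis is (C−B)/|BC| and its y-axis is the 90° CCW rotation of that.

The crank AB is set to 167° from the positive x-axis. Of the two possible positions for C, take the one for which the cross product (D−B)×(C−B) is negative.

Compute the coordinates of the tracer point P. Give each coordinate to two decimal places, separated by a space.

-1.00 1.53

A=(0,0), D=(10.00,0)
B = A + 4.00·(cos167°, sin167°) = (-3.8975, 0.8998)
|BD| = 13.9266
circle(B,5.00) ∩ circle(D,10.00): a=4.2706, h=2.6004
  candidates: C₊=(0.5322,3.2188) cross=36.214; C₋=(0.1962,-1.9711) cross=-36.214
  mode - wants cross < 0 → take C=(0.1962,-1.9711) (cross=-36.214)
ex = (C−B)/|BC| = (0.8187,-0.5742); ey = (0.5742,0.8187)
P = B + 2.01·ex + 2.18·ey = (-1.0001,1.5305)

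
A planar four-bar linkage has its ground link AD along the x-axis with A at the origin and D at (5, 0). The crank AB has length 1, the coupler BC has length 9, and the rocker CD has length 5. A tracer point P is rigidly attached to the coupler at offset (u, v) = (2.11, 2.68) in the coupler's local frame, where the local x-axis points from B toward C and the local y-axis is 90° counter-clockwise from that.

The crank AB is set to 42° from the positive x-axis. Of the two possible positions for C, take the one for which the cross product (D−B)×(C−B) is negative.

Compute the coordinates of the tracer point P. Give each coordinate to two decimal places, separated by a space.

A=(0,0), D=(5.00,0)
B = A + 1.00·(cos42°, sin42°) = (0.7431, 0.6691)
|BD| = 4.3091
circle(B,9.00) ∩ circle(D,5.00): a=8.6524, h=2.4771
  candidates: C₊=(9.6752,1.7726) cross=10.674; C₋=(8.9059,-3.1215) cross=-10.674
  mode - wants cross < 0 → take C=(8.9059,-3.1215) (cross=-10.674)
ex = (C−B)/|BC| = (0.9070,-0.4212); ey = (0.4212,0.9070)
P = B + 2.11·ex + 2.68·ey = (3.7856,2.2111)

3.79 2.21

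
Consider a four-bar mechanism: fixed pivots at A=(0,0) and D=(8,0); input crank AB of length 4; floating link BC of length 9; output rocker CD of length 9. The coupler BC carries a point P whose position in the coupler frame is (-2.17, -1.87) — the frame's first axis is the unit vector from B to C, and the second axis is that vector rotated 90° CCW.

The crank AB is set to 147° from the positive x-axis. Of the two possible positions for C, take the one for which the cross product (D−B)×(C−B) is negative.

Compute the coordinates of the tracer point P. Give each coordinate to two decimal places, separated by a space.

-6.04 3.17

A=(0,0), D=(8.00,0)
B = A + 4.00·(cos147°, sin147°) = (-3.3547, 2.1786)
|BD| = 11.5618
circle(B,9.00) ∩ circle(D,9.00): a=5.7809, h=6.8979
  candidates: C₊=(3.6224,7.8636) cross=79.752; C₋=(1.0229,-5.6851) cross=-79.752
  mode - wants cross < 0 → take C=(1.0229,-5.6851) (cross=-79.752)
ex = (C−B)/|BC| = (0.4864,-0.8737); ey = (0.8737,0.4864)
P = B + -2.17·ex + -1.87·ey = (-6.0441,3.1650)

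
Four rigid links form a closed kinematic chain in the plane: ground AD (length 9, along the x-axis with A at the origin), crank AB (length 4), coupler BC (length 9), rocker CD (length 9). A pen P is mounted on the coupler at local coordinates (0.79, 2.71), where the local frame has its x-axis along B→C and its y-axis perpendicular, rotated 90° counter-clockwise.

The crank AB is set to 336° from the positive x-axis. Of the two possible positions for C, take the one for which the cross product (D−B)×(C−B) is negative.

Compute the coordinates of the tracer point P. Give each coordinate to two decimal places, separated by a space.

A=(0,0), D=(9.00,0)
B = A + 4.00·(cos336°, sin336°) = (3.6542, -1.6269)
|BD| = 5.5879
circle(B,9.00) ∩ circle(D,9.00): a=2.7940, h=8.5553
  candidates: C₊=(3.8362,7.3712) cross=47.806; C₋=(8.8180,-8.9982) cross=-47.806
  mode - wants cross < 0 → take C=(8.8180,-8.9982) (cross=-47.806)
ex = (C−B)/|BC| = (0.5738,-0.8190); ey = (0.8190,0.5738)
P = B + 0.79·ex + 2.71·ey = (6.3270,-0.7191)

6.33 -0.72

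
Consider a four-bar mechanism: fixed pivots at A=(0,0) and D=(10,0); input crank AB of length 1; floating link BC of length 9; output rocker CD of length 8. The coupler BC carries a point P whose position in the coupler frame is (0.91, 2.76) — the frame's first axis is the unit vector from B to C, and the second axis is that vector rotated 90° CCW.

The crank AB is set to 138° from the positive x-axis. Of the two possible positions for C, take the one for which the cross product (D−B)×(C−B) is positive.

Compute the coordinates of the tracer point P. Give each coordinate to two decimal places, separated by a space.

-1.97 3.31

A=(0,0), D=(10.00,0)
B = A + 1.00·(cos138°, sin138°) = (-0.7431, 0.6691)
|BD| = 10.7640
circle(B,9.00) ∩ circle(D,8.00): a=6.1717, h=6.5506
  candidates: C₊=(5.8238,6.8234) cross=70.511; C₋=(5.0094,-6.2525) cross=-70.511
  mode + wants cross > 0 → take C=(5.8238,6.8234) (cross=70.511)
ex = (C−B)/|BC| = (0.7297,0.6838); ey = (-0.6838,0.7297)
P = B + 0.91·ex + 2.76·ey = (-1.9665,3.3053)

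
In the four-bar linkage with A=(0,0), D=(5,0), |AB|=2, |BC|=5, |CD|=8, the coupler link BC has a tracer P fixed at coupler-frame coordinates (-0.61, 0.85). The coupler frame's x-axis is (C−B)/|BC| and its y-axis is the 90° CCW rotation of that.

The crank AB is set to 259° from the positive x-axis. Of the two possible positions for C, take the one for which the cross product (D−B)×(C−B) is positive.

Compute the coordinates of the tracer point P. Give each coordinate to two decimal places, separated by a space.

A=(0,0), D=(5.00,0)
B = A + 2.00·(cos259°, sin259°) = (-0.3816, -1.9633)
|BD| = 5.7285
circle(B,5.00) ∩ circle(D,8.00): a=-0.5397, h=4.9708
  candidates: C₊=(-2.5922,2.5215) cross=28.475; C₋=(0.8149,-6.8180) cross=-28.475
  mode + wants cross > 0 → take C=(-2.5922,2.5215) (cross=28.475)
ex = (C−B)/|BC| = (-0.4421,0.8970); ey = (-0.8970,-0.4421)
P = B + -0.61·ex + 0.85·ey = (-0.8743,-2.8862)

-0.87 -2.89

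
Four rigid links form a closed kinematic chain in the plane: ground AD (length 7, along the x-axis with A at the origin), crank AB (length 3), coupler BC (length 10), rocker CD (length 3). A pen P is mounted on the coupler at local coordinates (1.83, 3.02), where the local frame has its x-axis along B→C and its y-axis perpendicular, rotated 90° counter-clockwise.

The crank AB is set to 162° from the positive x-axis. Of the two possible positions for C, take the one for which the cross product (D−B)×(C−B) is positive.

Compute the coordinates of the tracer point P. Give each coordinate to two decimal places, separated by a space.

A=(0,0), D=(7.00,0)
B = A + 3.00·(cos162°, sin162°) = (-2.8532, 0.9271)
|BD| = 9.8967
circle(B,10.00) ∩ circle(D,3.00): a=9.5458, h=2.9794
  candidates: C₊=(6.9298,2.9992) cross=29.486; C₋=(6.3716,-2.9334) cross=-29.486
  mode + wants cross > 0 → take C=(6.9298,2.9992) (cross=29.486)
ex = (C−B)/|BC| = (0.9783,0.2072); ey = (-0.2072,0.9783)
P = B + 1.83·ex + 3.02·ey = (-1.6887,4.2607)

-1.69 4.26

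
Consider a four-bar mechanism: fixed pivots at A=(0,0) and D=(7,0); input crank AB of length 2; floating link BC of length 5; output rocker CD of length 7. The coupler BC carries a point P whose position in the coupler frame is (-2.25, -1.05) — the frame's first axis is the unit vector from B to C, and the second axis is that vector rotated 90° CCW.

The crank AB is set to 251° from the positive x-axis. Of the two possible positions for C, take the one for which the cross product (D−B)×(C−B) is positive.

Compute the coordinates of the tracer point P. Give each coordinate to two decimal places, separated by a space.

-0.22 -4.34

A=(0,0), D=(7.00,0)
B = A + 2.00·(cos251°, sin251°) = (-0.6511, -1.8910)
|BD| = 7.8814
circle(B,5.00) ∩ circle(D,7.00): a=2.4181, h=4.3764
  candidates: C₊=(0.6463,2.9377) cross=34.492; C₋=(2.7464,-5.5594) cross=-34.492
  mode + wants cross > 0 → take C=(0.6463,2.9377) (cross=34.492)
ex = (C−B)/|BC| = (0.2595,0.9657); ey = (-0.9657,0.2595)
P = B + -2.25·ex + -1.05·ey = (-0.2209,-4.3364)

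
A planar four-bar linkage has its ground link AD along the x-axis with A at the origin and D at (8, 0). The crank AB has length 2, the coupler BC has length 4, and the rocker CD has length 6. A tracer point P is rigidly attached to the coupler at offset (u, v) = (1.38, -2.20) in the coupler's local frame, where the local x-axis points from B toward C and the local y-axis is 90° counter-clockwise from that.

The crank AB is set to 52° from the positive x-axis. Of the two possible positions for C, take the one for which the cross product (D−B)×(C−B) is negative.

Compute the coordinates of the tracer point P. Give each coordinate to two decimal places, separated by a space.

A=(0,0), D=(8.00,0)
B = A + 2.00·(cos52°, sin52°) = (1.2313, 1.5760)
|BD| = 6.9497
circle(B,4.00) ∩ circle(D,6.00): a=2.0360, h=3.4431
  candidates: C₊=(3.9950,4.4677) cross=23.929; C₋=(2.4334,-2.2391) cross=-23.929
  mode - wants cross < 0 → take C=(2.4334,-2.2391) (cross=-23.929)
ex = (C−B)/|BC| = (0.3005,-0.9538); ey = (0.9538,0.3005)
P = B + 1.38·ex + -2.20·ey = (-0.4522,-0.4013)

-0.45 -0.40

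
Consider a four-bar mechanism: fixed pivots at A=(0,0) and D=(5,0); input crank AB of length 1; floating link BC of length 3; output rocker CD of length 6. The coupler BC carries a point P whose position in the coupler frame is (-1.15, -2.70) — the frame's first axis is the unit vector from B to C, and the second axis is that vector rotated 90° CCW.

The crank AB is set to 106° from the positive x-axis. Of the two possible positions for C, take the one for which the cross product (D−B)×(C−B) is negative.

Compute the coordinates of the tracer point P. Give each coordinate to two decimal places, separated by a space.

A=(0,0), D=(5.00,0)
B = A + 1.00·(cos106°, sin106°) = (-0.2756, 0.9613)
|BD| = 5.3625
circle(B,3.00) ∩ circle(D,6.00): a=0.1638, h=2.9955
  candidates: C₊=(0.4224,3.8789) cross=16.064; C₋=(-0.6515,-2.0151) cross=-16.064
  mode - wants cross < 0 → take C=(-0.6515,-2.0151) (cross=-16.064)
ex = (C−B)/|BC| = (-0.1253,-0.9921); ey = (0.9921,-0.1253)
P = B + -1.15·ex + -2.70·ey = (-2.8103,2.4405)

-2.81 2.44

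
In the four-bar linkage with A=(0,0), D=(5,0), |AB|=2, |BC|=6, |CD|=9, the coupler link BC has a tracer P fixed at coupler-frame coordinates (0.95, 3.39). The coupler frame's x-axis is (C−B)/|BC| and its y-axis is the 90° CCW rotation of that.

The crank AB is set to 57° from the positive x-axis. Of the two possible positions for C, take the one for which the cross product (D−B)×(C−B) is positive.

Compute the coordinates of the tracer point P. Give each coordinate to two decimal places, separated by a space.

A=(0,0), D=(5.00,0)
B = A + 2.00·(cos57°, sin57°) = (1.0893, 1.6773)
|BD| = 4.2553
circle(B,6.00) ∩ circle(D,9.00): a=-3.1599, h=5.1005
  candidates: C₊=(0.1957,7.6104) cross=21.704; C₋=(-3.8253,-1.7646) cross=-21.704
  mode + wants cross > 0 → take C=(0.1957,7.6104) (cross=21.704)
ex = (C−B)/|BC| = (-0.1489,0.9888); ey = (-0.9888,-0.1489)
P = B + 0.95·ex + 3.39·ey = (-2.4044,2.1119)

-2.40 2.11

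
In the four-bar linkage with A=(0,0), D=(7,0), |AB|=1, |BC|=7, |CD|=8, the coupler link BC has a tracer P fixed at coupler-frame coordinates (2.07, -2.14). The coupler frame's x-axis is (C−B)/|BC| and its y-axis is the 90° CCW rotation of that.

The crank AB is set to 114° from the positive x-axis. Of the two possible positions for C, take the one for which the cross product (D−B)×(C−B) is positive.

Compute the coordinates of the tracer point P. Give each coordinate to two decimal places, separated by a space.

A=(0,0), D=(7.00,0)
B = A + 1.00·(cos114°, sin114°) = (-0.4067, 0.9135)
|BD| = 7.4629
circle(B,7.00) ∩ circle(D,8.00): a=2.7265, h=6.4472
  candidates: C₊=(3.0884,6.9785) cross=48.115; C₋=(1.5100,-5.8189) cross=-48.115
  mode + wants cross > 0 → take C=(3.0884,6.9785) (cross=48.115)
ex = (C−B)/|BC| = (0.4993,0.8664); ey = (-0.8664,0.4993)
P = B + 2.07·ex + -2.14·ey = (2.4810,1.6385)

2.48 1.64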